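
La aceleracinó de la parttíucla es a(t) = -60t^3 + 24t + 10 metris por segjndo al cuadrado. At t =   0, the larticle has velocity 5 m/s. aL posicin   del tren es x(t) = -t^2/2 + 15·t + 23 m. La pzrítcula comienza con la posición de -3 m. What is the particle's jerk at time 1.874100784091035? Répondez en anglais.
We must differentiate our acceleration equation a(t) = -60·t^3 + 24·t + 10 1 time. The derivative of acceleration gives jerk: j(t) = 24 - 180·t^2. Using j(t) = 24 - 180·t^2 and substituting t = 1.874100784091035, we find j = -608.205674807514.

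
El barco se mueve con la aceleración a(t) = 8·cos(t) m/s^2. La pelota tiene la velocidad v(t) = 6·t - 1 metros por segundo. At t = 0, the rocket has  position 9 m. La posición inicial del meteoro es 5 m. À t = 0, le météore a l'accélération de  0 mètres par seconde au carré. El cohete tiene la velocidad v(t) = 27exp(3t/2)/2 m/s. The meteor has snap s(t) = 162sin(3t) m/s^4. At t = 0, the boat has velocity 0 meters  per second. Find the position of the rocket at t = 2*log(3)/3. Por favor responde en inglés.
To find the answer, we compute 1 antiderivative of v(t) = 27·exp(3·t/2)/2. The antiderivative of velocity is position. Using x(0) = 9, we get x(t) = 9·exp(3·t/2). From the given position equation x(t) = 9·exp(3·t/2), we substitute t = 2*log(3)/3 to get x = 27.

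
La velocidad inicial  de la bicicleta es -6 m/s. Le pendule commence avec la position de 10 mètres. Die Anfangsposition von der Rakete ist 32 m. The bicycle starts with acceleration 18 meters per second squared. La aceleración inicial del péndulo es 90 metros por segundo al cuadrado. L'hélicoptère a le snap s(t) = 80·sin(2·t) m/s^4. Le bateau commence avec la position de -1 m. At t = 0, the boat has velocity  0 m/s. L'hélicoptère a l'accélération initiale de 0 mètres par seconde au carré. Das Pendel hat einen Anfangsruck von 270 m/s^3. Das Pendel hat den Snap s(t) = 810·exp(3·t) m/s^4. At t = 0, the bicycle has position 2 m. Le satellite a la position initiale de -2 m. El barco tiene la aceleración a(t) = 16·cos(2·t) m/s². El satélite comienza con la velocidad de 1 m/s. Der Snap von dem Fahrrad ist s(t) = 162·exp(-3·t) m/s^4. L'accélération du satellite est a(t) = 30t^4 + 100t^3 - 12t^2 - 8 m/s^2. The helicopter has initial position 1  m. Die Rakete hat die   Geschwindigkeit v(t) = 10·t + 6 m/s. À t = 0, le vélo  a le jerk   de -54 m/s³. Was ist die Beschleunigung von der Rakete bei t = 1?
Wir müssen unsere Gleichung für die Geschwindigkeit v(t) = 10·t + 6 1-mal ableiten. Mit d/dt von v(t) finden wir a(t) = 10. Mit a(t) = 10 und Einsetzen von t = 1, finden wir a = 10.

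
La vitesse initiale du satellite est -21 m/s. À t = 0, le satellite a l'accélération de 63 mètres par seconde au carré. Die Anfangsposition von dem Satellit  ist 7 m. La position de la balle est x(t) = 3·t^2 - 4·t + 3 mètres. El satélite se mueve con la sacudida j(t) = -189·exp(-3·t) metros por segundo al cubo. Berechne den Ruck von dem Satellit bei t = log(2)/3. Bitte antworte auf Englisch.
We have jerk j(t) = -189·exp(-3·t). Substituting t = log(2)/3: j(log(2)/3) = -189/2.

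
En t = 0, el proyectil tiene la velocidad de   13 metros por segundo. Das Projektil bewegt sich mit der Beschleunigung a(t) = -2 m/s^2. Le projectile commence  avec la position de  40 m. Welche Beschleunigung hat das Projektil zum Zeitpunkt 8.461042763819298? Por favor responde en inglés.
From the given acceleration equation a(t) = -2, we substitute t = 8.461042763819298 to get a = -2.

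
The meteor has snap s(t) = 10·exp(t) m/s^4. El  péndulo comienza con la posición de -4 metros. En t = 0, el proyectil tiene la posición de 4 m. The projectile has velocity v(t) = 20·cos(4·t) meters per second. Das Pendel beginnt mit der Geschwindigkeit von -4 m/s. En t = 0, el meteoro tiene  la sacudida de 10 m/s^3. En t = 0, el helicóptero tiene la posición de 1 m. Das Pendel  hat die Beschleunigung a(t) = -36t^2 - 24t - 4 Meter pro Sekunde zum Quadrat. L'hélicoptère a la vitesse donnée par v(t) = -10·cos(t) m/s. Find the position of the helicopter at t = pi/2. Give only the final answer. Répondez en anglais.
The answer is -9.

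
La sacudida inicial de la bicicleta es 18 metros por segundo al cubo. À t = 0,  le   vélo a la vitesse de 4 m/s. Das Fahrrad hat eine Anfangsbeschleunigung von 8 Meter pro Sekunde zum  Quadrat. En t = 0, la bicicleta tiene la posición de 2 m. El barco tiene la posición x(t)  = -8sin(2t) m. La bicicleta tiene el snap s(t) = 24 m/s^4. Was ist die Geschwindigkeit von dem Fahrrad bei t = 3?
Um dies zu lösen, müssen wir 3 Stammfunktionen unserer Gleichung für den Snap s(t) = 24 finden. Mit ∫s(t)dt und Anwendung von j(0) = 18, finden wir j(t) = 24·t + 18. Durch Integration von dem Ruck und Verwendung der Anfangsbedingung a(0) = 8, erhalten wir a(t) = 12·t^2 + 18·t + 8. Die Stammfunktion von der Beschleunigung, mit v(0) = 4, ergibt die Geschwindigkeit: v(t) = 4·t^3 + 9·t^2 + 8·t + 4. Mit v(t) = 4·t^3 + 9·t^2 + 8·t + 4 und Einsetzen von t = 3, finden wir v = 217.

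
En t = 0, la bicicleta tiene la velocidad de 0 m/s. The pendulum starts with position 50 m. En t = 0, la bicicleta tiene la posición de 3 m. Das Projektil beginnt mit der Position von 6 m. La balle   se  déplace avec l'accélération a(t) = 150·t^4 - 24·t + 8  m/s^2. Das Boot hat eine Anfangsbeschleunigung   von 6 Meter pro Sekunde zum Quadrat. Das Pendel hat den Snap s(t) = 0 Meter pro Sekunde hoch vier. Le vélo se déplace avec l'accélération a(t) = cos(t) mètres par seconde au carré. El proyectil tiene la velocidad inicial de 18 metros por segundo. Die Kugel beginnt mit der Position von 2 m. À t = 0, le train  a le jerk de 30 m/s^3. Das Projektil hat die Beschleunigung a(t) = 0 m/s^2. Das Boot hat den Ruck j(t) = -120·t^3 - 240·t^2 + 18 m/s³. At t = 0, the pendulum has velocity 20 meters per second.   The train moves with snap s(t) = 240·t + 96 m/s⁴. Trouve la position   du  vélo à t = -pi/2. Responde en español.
Para resolver esto, necesitamos tomar 2 antiderivadas de nuestra ecuación de la aceleración a(t) = cos(t). Tomando ∫a(t)dt y aplicando v(0) = 0, encontramos v(t) = sin(t). La antiderivada de la velocidad, con x(0) = 3, da la posición: x(t) = 4 - cos(t). Usando x(t) = 4 - cos(t) y sustituyendo t = -pi/2, encontramos x = 4.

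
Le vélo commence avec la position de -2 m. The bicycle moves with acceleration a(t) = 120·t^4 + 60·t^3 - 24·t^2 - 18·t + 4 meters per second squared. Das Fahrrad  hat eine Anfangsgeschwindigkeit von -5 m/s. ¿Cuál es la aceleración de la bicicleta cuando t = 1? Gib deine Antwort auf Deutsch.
Aus der Gleichung für die Beschleunigung a(t) = 120·t^4 + 60·t^3 - 24·t^2 - 18·t + 4, setzen wir t = 1 ein und erhalten a = 142.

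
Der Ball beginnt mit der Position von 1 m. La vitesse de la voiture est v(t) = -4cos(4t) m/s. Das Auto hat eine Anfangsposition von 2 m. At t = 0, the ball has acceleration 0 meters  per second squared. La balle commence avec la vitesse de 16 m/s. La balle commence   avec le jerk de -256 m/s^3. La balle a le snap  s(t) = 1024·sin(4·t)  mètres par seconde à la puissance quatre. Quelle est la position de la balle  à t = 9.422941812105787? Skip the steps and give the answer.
x(9.422941812105787) = 0.970621885508461.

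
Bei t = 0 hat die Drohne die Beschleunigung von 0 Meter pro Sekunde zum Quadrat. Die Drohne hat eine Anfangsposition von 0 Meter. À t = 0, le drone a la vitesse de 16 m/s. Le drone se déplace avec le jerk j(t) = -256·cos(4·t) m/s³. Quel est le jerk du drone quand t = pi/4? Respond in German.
Aus der Gleichung für den Ruck j(t) = -256·cos(4·t), setzen wir t = pi/4 ein und erhalten j = 256.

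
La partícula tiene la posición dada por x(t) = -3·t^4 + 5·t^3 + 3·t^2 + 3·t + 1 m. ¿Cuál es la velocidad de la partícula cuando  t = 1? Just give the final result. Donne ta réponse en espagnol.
La respuesta es 12.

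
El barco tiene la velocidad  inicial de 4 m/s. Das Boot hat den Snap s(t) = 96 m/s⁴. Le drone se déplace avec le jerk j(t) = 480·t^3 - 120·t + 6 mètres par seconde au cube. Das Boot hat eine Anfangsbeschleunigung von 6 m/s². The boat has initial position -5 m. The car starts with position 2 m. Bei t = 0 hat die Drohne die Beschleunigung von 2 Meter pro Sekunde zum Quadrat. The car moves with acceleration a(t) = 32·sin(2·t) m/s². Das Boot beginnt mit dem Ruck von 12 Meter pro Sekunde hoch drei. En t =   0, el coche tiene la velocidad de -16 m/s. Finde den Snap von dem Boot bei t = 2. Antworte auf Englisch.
Using s(t) = 96 and substituting t = 2, we find s = 96.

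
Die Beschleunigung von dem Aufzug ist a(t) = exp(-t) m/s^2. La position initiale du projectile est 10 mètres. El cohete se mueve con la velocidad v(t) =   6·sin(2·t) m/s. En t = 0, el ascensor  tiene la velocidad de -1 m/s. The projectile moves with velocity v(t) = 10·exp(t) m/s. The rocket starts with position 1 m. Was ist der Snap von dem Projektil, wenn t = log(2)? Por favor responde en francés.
En partant de la vitesse v(t) = 10·exp(t), nous prenons 3 dérivées. En prenant d/dt de v(t), nous trouvons a(t) = 10·exp(t). En prenant d/dt de a(t), nous trouvons j(t) = 10·exp(t). La dérivée du jerk donne le snap: s(t) = 10·exp(t). De l'équation du snap s(t) = 10·exp(t), nous substituons t = log(2) pour obtenir s = 20.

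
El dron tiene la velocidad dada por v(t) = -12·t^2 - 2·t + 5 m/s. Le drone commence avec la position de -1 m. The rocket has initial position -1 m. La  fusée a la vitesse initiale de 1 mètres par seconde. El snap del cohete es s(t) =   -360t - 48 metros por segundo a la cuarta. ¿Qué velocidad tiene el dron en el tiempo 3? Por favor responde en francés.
De l'équation de la vitesse v(t) = -12·t^2 - 2·t + 5, nous substituons t = 3 pour obtenir v = -109.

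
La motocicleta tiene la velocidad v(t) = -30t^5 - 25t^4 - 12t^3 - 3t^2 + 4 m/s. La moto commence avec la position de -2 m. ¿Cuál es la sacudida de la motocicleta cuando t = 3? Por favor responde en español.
Para resolver esto, necesitamos tomar 2 derivadas de nuestra ecuación de la velocidad v(t) = -30·t^5 - 25·t^4 - 12·t^3 - 3·t^2 + 4. La derivada de la velocidad da la aceleración: a(t) = -150·t^4 - 100·t^3 - 36·t^2 - 6·t. Derivando la aceleración, obtenemos la sacudida: j(t) = -600·t^3 - 300·t^2 - 72·t - 6. Usando j(t) = -600·t^3 - 300·t^2 - 72·t - 6 y sustituyendo t = 3, encontramos j = -19122.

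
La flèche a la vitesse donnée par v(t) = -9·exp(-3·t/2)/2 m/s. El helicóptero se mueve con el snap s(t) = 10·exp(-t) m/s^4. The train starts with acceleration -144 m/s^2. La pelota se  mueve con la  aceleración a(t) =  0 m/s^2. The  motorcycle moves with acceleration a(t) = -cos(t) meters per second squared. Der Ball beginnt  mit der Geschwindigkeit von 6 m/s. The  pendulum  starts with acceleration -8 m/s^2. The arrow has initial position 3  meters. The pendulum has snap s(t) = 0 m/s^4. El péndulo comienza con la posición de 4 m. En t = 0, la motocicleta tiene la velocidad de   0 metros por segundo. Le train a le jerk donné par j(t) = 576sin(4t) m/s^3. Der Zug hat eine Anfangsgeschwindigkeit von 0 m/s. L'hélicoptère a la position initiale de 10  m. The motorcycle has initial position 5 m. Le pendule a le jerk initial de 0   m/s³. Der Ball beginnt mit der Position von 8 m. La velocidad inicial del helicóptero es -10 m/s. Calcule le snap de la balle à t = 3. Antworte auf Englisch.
To solve this, we need to take 2 derivatives of our acceleration equation a(t) = 0. Differentiating acceleration, we get jerk: j(t) = 0. The derivative of jerk gives snap: s(t) = 0. From the given snap equation s(t) = 0, we substitute t = 3 to get s = 0.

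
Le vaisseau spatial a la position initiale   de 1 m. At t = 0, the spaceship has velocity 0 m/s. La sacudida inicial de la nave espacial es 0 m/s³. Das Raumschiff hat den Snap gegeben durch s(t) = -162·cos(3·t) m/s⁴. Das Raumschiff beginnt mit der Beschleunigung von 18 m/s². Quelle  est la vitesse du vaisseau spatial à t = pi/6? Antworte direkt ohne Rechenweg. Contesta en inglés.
The velocity at t = pi/6 is v = 6.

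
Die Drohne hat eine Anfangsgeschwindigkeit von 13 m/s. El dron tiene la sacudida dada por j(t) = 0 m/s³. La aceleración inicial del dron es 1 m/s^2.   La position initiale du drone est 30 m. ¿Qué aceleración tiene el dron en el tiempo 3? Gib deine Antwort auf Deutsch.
Um dies zu lösen, müssen wir 1 Stammfunktion unserer Gleichung für den Ruck j(t) = 0 finden. Das Integral von dem Ruck ist die Beschleunigung. Mit a(0) = 1 erhalten wir a(t) = 1. Wir haben die Beschleunigung a(t) = 1. Durch Einsetzen von t = 3: a(3) = 1.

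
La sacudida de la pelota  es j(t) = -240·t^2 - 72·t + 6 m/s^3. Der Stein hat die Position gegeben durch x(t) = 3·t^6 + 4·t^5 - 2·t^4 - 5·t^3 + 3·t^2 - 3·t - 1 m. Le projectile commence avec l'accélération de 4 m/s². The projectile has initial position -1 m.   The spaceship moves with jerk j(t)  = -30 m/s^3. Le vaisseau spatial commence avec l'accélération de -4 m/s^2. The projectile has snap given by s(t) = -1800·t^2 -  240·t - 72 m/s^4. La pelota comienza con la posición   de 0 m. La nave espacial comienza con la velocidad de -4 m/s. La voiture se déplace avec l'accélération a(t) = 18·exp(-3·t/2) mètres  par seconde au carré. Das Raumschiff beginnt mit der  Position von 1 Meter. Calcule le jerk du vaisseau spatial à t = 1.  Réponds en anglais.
We have jerk j(t) = -30. Substituting t = 1: j(1) = -30.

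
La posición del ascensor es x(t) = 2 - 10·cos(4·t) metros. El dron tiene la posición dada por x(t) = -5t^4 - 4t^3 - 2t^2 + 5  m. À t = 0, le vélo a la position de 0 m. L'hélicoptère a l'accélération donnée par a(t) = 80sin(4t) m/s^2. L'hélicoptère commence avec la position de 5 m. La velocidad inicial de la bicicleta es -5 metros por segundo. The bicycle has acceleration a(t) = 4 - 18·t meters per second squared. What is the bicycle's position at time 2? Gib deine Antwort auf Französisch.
Nous devons trouver la primitive de notre équation de l'accélération a(t) = 4 - 18·t 2 fois. En intégrant l'accélération et en utilisant la condition initiale v(0) = -5, nous obtenons v(t) = -9·t^2 + 4·t - 5. L'intégrale de la vitesse est la position. En utilisant x(0) = 0, nous obtenons x(t) = -3·t^3 + 2·t^2 - 5·t. De l'équation de la position x(t) = -3·t^3 + 2·t^2 - 5·t, nous substituons t = 2 pour obtenir x = -26.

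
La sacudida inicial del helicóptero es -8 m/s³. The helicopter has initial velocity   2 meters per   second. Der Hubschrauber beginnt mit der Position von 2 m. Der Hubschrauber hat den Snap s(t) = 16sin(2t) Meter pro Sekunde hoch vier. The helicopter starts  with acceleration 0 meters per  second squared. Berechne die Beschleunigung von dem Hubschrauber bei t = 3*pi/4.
Ausgehend von dem Snap s(t) = 16·sin(2·t), nehmen wir 2 Stammfunktionen. Die Stammfunktion von dem Snap ist der Ruck. Mit j(0) = -8 erhalten wir j(t) = -8·cos(2·t). Die Stammfunktion von dem Ruck ist die Beschleunigung. Mit a(0) = 0 erhalten wir a(t) = -4·sin(2·t). Aus der Gleichung für die Beschleunigung a(t) = -4·sin(2·t), setzen wir t = 3*pi/4 ein und erhalten a = 4.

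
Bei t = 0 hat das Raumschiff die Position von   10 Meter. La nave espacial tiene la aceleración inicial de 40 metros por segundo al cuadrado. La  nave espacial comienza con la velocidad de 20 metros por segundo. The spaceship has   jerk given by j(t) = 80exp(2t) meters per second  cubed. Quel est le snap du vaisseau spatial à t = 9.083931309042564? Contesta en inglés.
We must differentiate our jerk equation j(t) = 80·exp(2·t) 1 time. Taking d/dt of j(t), we find s(t) = 160·exp(2·t). We have snap s(t) = 160·exp(2·t). Substituting t = 9.083931309042564: s(9.083931309042564) = 12425745825.4275.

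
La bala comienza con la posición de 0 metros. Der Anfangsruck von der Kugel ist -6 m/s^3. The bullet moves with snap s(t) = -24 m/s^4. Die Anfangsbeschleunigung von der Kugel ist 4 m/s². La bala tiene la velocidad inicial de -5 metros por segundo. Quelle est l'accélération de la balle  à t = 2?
Nous devons trouver l'intégrale de notre équation du snap s(t) = -24 2 fois. L'intégrale du snap, avec j(0) = -6, donne le jerk: j(t) = -24·t - 6. L'intégrale du jerk, avec a(0) = 4, donne l'accélération: a(t) = -12·t^2 - 6·t + 4. De l'équation de l'accélération a(t) = -12·t^2 - 6·t + 4, nous substituons t = 2 pour obtenir a = -56.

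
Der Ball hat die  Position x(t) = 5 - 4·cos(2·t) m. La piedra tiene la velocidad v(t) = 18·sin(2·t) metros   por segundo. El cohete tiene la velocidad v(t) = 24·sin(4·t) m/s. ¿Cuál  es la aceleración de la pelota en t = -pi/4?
Para resolver esto, necesitamos tomar 2 derivadas de nuestra ecuación de la posición x(t) = 5 - 4·cos(2·t). Tomando d/dt de x(t), encontramos v(t) = 8·sin(2·t). La derivada de la velocidad da la aceleración: a(t) = 16·cos(2·t). Usando a(t) = 16·cos(2·t) y sustituyendo t = -pi/4, encontramos a = 0.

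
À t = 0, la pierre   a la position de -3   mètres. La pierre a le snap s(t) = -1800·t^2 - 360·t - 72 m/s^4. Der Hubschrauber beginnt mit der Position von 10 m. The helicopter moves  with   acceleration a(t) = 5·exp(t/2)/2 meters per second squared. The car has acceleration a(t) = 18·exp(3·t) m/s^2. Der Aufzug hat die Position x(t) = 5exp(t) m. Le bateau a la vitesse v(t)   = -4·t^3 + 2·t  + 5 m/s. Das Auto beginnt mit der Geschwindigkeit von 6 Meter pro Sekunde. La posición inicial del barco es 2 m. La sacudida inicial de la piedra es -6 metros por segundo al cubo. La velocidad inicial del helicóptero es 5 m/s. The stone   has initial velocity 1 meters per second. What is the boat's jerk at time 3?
To solve this, we need to take 2 derivatives of our velocity equation v(t) = -4·t^3 + 2·t + 5. Differentiating velocity, we get acceleration: a(t) = 2 - 12·t^2. The derivative of acceleration gives jerk: j(t) = -24·t. Using j(t) = -24·t and substituting t = 3, we find j = -72.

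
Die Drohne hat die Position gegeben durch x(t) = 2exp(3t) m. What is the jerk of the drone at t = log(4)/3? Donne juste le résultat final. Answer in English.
The jerk at t = log(4)/3 is j = 216.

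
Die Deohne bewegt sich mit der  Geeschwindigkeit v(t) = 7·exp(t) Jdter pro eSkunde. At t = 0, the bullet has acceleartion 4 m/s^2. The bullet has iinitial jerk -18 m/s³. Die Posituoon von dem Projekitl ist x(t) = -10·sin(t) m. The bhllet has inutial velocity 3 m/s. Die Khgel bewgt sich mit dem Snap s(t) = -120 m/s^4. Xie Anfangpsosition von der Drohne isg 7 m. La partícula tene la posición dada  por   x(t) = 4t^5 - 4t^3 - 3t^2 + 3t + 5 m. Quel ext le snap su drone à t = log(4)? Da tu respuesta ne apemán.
Um dies zu lösen, müssen wir 3 Ableitungen unserer Gleichung für die Geschwindigkeit v(t) = 7·exp(t) nehmen. Mit d/dt von v(t) finden wir a(t) = 7·exp(t). Mit d/dt von a(t) finden wir j(t) = 7·exp(t). Mit d/dt von j(t) finden wir s(t) = 7·exp(t). Wir haben den Snap s(t) = 7·exp(t). Durch Einsetzen von t = log(4): s(log(4)) = 28.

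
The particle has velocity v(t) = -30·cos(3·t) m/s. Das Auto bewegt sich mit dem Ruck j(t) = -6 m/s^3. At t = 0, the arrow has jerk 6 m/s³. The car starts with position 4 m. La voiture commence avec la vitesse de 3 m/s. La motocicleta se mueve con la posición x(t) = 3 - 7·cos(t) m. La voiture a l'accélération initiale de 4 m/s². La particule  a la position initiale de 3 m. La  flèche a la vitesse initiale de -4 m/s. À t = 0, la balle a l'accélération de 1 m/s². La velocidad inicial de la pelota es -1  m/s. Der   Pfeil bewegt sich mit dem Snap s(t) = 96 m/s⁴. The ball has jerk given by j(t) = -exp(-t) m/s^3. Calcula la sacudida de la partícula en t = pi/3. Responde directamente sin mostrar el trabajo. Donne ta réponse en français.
j(pi/3) = -270.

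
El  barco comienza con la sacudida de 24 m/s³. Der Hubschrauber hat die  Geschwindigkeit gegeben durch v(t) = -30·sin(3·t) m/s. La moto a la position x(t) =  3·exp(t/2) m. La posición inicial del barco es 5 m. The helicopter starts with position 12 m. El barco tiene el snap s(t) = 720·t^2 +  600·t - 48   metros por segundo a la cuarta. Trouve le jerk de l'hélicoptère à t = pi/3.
Pour résoudre ceci, nous devons prendre 2 dérivées de notre équation de la vitesse v(t) = -30·sin(3·t). En dérivant la vitesse, nous obtenons l'accélération: a(t) = -90·cos(3·t). En dérivant l'accélération, nous obtenons le jerk: j(t) = 270·sin(3·t). Nous avons le jerk j(t) = 270·sin(3·t). En substituant t = pi/3: j(pi/3) = 0.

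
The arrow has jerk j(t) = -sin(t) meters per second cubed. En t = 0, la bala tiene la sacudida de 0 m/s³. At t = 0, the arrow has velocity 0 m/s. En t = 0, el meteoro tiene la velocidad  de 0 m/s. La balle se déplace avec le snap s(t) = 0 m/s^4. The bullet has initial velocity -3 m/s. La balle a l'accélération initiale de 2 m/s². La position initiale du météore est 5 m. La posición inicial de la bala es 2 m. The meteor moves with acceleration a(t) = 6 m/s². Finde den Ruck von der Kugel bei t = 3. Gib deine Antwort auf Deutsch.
Ausgehend von dem Snap s(t) = 0, nehmen wir 1 Stammfunktion. Durch Integration von dem Snap und Verwendung der Anfangsbedingung j(0) = 0, erhalten wir j(t) = 0. Aus der Gleichung für den Ruck j(t) = 0, setzen wir t = 3 ein und erhalten j = 0.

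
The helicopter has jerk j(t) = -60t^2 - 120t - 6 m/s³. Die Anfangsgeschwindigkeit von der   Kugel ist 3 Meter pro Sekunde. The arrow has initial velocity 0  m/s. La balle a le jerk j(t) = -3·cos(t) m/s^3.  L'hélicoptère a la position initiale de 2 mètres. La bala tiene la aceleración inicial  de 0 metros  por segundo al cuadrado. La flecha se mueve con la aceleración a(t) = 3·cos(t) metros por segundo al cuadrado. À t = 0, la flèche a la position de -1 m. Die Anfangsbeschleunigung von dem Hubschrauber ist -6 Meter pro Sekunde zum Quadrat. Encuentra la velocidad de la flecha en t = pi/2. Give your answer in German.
Wir müssen das Integral unserer Gleichung für die Beschleunigung a(t) = 3·cos(t) 1-mal finden. Das Integral von der Beschleunigung ist die Geschwindigkeit. Mit v(0) = 0 erhalten wir v(t) = 3·sin(t). Aus der Gleichung für die Geschwindigkeit v(t) = 3·sin(t), setzen wir t = pi/2 ein und erhalten v = 3.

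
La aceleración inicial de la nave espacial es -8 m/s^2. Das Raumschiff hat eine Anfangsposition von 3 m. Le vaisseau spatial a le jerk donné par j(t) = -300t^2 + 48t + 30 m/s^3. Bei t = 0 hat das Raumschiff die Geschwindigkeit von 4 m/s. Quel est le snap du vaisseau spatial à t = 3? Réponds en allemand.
Um dies zu lösen, müssen wir 1 Ableitung unserer Gleichung für den Ruck j(t) = -300·t^2 + 48·t + 30 nehmen. Durch Ableiten von dem Ruck erhalten wir den Snap: s(t) = 48 - 600·t. Aus der Gleichung für den Snap s(t) = 48 - 600·t, setzen wir t = 3 ein und erhalten s = -1752.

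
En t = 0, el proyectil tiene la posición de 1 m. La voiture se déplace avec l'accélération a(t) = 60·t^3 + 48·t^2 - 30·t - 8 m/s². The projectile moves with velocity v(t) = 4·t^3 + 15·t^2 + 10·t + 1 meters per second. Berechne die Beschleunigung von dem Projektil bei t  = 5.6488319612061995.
Wir müssen unsere Gleichung für die Geschwindigkeit v(t) = 4·t^3 + 15·t^2 + 10·t + 1 1-mal ableiten. Die Ableitung von der Geschwindigkeit ergibt die Beschleunigung: a(t) = 12·t^2 + 30·t + 10. Mit a(t) = 12·t^2 + 30·t + 10 und Einsetzen von t = 5.6488319612061995, finden wir a = 562.376589147522.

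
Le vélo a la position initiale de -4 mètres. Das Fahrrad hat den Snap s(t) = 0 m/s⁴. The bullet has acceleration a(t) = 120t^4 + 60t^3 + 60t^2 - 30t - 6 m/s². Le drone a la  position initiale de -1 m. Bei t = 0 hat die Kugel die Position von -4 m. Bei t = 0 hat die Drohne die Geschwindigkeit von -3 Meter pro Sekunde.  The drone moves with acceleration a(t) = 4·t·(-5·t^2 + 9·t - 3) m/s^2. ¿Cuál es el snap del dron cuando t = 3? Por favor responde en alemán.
Um dies zu lösen, müssen wir 2 Ableitungen unserer Gleichung für die Beschleunigung a(t) = 4·t·(-5·t^2 + 9·t - 3) nehmen. Die Ableitung von der Beschleunigung ergibt den Ruck: j(t) = -20·t^2 + 4·t·(9 - 10·t) + 36·t - 12. Mit d/dt von j(t) finden wir s(t) = 72 - 120·t. Mit s(t) = 72 - 120·t und Einsetzen von t = 3, finden wir s = -288.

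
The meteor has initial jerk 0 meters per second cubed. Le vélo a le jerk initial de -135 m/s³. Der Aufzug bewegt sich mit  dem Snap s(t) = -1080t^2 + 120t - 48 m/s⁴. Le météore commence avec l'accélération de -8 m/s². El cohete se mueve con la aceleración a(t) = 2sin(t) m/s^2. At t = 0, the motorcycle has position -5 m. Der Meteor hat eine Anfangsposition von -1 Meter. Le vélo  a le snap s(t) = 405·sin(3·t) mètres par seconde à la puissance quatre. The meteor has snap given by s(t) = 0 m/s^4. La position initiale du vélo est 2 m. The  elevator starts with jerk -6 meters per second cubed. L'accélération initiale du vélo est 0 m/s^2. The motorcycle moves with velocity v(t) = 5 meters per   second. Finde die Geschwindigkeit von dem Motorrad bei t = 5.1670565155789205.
Mit v(t) = 5 und Einsetzen von t = 5.1670565155789205, finden wir v = 5.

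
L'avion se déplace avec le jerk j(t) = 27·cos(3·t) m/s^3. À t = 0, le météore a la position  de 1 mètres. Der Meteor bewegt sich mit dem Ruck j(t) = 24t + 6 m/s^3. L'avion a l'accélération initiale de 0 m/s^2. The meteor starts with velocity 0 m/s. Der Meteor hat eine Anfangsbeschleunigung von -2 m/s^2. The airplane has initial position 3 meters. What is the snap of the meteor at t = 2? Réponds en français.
Nous devons dériver notre équation du jerk j(t) = 24·t + 6 1 fois. La dérivée du jerk donne le snap: s(t) = 24. Nous avons le snap s(t) = 24. En substituant t = 2: s(2) = 24.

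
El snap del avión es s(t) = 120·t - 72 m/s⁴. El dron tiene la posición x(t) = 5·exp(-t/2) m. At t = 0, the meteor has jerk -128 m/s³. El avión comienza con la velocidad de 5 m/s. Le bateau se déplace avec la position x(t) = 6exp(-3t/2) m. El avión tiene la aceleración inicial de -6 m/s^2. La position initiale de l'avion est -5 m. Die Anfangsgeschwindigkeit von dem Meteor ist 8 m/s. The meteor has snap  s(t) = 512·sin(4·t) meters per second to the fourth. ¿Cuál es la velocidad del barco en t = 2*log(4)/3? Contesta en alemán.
Wir müssen unsere Gleichung für die Position x(t) = 6·exp(-3·t/2) 1-mal ableiten. Die Ableitung von der Position ergibt die Geschwindigkeit: v(t) = -9·exp(-3·t/2). Aus der Gleichung für die Geschwindigkeit v(t) = -9·exp(-3·t/2), setzen wir t = 2*log(4)/3 ein und erhalten v = -9/4.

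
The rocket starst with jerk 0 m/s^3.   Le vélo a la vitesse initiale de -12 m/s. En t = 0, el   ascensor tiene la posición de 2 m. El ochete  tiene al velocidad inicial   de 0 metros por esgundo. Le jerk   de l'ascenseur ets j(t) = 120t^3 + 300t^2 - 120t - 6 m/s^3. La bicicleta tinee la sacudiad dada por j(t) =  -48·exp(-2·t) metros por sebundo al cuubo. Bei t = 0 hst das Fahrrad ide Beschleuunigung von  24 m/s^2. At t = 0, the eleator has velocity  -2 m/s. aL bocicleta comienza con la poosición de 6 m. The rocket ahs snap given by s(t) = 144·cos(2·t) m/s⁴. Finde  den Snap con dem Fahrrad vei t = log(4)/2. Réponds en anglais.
Starting from jerk j(t) = -48·exp(-2·t), we take 1 derivative. Taking d/dt of j(t), we find s(t) = 96·exp(-2·t). We have snap s(t) = 96·exp(-2·t). Substituting t = log(4)/2: s(log(4)/2) = 24.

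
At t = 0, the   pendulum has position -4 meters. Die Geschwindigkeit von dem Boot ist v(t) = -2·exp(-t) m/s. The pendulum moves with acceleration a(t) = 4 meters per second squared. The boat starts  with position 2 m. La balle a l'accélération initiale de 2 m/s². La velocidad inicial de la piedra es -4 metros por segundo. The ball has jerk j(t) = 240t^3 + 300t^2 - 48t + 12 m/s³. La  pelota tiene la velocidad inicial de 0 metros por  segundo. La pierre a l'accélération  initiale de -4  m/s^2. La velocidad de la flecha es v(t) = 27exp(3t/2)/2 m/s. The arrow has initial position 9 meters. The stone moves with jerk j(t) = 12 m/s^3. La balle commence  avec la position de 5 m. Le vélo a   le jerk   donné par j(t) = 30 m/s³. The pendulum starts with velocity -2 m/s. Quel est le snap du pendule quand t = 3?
Pour résoudre ceci, nous devons prendre 2 dérivées de notre équation de l'accélération a(t) = 4. La dérivée de l'accélération donne le jerk: j(t) = 0. En dérivant le jerk, nous obtenons le snap: s(t) = 0. De l'équation du snap s(t) = 0, nous substituons t = 3 pour obtenir s = 0.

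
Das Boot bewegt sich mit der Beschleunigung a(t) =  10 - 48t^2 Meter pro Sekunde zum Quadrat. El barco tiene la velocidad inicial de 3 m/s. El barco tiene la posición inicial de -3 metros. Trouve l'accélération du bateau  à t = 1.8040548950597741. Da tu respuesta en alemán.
Mit a(t) = 10 - 48·t^2 und Einsetzen von t = 1.8040548950597741, finden wir a = -146.221475090678.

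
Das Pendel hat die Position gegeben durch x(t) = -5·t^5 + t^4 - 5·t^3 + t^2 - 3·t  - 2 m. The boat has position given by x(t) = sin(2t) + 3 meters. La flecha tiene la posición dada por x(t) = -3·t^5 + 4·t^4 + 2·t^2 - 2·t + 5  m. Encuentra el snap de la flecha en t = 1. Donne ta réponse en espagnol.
Partiendo de la posición x(t) = -3·t^5 + 4·t^4 + 2·t^2 - 2·t + 5, tomamos 4 derivadas. Derivando la posición, obtenemos la velocidad: v(t) = -15·t^4 + 16·t^3 + 4·t - 2. La derivada de la velocidad da la aceleración: a(t) = -60·t^3 + 48·t^2 + 4. La derivada de la aceleración da la sacudida: j(t) = -180·t^2 + 96·t. Tomando d/dt de j(t), encontramos s(t) = 96 - 360·t. Tenemos el snap s(t) = 96 - 360·t. Sustituyendo t = 1: s(1) = -264.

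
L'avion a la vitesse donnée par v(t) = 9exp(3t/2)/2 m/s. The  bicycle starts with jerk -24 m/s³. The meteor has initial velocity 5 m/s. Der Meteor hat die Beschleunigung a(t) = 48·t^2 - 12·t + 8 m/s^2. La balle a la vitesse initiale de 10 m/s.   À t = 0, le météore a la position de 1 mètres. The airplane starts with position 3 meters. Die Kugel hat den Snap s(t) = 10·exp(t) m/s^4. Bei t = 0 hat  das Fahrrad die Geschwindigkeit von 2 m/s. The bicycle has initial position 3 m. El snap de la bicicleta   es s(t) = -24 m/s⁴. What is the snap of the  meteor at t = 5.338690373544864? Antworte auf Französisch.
En partant de l'accélération a(t) = 48·t^2 - 12·t + 8, nous prenons 2 dérivées. En dérivant l'accélération, nous obtenons le jerk: j(t) = 96·t - 12. La dérivée du jerk donne le snap: s(t) = 96. En utilisant s(t) = 96 et en substituant t = 5.338690373544864, nous trouvons s = 96.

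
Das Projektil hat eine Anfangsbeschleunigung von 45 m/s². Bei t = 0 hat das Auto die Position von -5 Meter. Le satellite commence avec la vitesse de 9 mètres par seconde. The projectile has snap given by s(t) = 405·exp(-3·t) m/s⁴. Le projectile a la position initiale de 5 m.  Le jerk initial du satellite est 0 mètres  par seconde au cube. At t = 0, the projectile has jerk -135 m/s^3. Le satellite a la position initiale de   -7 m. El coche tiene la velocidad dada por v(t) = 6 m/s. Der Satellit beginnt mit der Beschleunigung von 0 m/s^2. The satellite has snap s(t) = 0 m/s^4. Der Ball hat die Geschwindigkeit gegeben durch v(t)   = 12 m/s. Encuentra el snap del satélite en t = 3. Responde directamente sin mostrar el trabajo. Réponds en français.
La réponse est 0.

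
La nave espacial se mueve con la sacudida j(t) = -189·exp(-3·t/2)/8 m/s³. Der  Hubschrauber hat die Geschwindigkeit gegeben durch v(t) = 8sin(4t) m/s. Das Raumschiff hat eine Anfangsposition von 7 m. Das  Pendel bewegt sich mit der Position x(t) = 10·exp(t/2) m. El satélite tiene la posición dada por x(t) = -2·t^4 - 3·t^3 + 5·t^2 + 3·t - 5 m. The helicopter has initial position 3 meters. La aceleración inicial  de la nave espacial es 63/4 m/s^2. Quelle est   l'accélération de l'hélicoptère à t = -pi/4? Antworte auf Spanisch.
Partiendo de la velocidad v(t) = 8·sin(4·t), tomamos 1 derivada. Derivando la velocidad, obtenemos la aceleración: a(t) = 32·cos(4·t). Tenemos la aceleración a(t) = 32·cos(4·t). Sustituyendo t = -pi/4: a(-pi/4) = -32.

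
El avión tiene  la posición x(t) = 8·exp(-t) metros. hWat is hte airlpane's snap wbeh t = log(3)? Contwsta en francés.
Nous devons dériver notre équation de la position x(t) = 8·exp(-t) 4 fois. En prenant d/dt de x(t), nous trouvons v(t) = -8·exp(-t). En prenant d/dt de v(t), nous trouvons a(t) = 8·exp(-t). En prenant d/dt de a(t), nous trouvons j(t) = -8·exp(-t). La dérivée du jerk donne le snap: s(t) = 8·exp(-t). De l'équation du snap s(t) = 8·exp(-t), nous substituons t = log(3) pour obtenir s = 8/3.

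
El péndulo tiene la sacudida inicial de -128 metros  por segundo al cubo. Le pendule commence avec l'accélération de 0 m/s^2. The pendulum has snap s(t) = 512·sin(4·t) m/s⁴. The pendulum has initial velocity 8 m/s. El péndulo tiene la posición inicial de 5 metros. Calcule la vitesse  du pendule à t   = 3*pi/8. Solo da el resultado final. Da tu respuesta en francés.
À t = 3*pi/8, v = 0.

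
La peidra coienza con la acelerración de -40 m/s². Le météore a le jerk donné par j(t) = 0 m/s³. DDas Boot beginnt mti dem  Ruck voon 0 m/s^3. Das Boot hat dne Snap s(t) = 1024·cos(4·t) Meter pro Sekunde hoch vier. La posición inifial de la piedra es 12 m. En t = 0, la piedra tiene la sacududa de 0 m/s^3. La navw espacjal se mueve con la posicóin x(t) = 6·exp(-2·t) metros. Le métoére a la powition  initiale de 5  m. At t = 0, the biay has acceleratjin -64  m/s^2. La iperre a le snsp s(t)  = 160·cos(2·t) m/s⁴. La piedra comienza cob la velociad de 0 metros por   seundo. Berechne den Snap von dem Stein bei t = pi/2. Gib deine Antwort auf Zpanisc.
Usando s(t) = 160·cos(2·t) y sustituyendo t = pi/2, encontramos s = -160.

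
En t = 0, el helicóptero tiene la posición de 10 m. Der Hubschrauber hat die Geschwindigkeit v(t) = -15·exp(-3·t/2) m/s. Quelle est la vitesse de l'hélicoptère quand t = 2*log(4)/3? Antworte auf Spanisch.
Tenemos la velocidad v(t) = -15·exp(-3·t/2). Sustituyendo t = 2*log(4)/3: v(2*log(4)/3) = -15/4.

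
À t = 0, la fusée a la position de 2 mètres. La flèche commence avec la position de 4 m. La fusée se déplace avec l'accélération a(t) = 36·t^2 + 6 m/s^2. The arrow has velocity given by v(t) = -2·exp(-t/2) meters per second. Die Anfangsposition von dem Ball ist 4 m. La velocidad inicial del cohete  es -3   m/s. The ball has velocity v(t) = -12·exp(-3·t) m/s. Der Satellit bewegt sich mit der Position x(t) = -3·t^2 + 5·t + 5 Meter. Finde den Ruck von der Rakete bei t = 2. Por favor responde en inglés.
Starting from acceleration a(t) = 36·t^2 + 6, we take 1 derivative. Taking d/dt of a(t), we find j(t) = 72·t. We have jerk j(t) = 72·t. Substituting t = 2: j(2) = 144.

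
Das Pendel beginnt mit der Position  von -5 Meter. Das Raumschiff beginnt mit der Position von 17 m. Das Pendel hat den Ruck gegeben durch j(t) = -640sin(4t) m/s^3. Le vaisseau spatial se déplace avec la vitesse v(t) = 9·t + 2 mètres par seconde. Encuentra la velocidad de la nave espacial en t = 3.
Tenemos la velocidad v(t) = 9·t + 2. Sustituyendo t = 3: v(3) = 29.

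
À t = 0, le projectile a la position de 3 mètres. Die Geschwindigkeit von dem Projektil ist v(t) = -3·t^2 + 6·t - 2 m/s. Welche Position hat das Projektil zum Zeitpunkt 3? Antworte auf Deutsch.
Wir müssen unsere Gleichung für die Geschwindigkeit v(t) = -3·t^2 + 6·t - 2 1-mal integrieren. Das Integral von der Geschwindigkeit, mit x(0) = 3, ergibt die Position: x(t) = -t^3 + 3·t^2 - 2·t + 3. Wir haben die Position x(t) = -t^3 + 3·t^2 - 2·t + 3. Durch Einsetzen von t = 3: x(3) = -3.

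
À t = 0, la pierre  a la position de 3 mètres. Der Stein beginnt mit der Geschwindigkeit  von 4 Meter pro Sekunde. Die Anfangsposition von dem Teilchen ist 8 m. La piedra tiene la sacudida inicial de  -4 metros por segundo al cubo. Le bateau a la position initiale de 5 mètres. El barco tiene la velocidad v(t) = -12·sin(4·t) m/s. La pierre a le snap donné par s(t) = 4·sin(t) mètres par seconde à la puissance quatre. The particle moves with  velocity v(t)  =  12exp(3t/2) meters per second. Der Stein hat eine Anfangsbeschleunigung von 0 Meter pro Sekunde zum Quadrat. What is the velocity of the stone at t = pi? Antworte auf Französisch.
Nous devons trouver l'intégrale de notre équation du snap s(t) = 4·sin(t) 3 fois. En intégrant le snap et en utilisant la condition initiale j(0) = -4, nous obtenons j(t) = -4·cos(t). En intégrant le jerk et en utilisant la condition initiale a(0) = 0, nous obtenons a(t) = -4·sin(t). En intégrant l'accélération et en utilisant la condition initiale v(0) = 4, nous obtenons v(t) = 4·cos(t). En utilisant v(t) = 4·cos(t) et en substituant t = pi, nous trouvons v = -4.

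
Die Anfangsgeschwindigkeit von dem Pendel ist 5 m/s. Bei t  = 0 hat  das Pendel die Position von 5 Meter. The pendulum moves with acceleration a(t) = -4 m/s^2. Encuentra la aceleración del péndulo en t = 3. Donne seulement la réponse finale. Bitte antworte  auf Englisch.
The acceleration at t = 3 is a = -4.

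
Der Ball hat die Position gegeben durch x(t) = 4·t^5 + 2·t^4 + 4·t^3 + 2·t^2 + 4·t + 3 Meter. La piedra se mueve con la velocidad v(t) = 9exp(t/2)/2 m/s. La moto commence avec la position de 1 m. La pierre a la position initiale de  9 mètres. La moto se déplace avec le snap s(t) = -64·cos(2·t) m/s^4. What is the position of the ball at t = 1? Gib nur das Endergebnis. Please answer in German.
Die Antwort ist 19.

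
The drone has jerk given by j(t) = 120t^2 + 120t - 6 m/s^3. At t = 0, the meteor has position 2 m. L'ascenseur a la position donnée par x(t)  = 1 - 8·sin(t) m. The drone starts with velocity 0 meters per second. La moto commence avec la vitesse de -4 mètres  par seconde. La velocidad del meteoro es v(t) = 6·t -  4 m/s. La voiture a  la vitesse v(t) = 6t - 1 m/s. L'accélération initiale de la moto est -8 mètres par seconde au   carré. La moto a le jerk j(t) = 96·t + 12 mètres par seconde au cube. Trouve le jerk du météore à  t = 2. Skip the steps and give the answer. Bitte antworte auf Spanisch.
La respuesta es 0.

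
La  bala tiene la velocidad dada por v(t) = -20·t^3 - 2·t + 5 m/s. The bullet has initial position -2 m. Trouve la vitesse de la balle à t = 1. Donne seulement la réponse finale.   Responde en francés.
v(1) = -17.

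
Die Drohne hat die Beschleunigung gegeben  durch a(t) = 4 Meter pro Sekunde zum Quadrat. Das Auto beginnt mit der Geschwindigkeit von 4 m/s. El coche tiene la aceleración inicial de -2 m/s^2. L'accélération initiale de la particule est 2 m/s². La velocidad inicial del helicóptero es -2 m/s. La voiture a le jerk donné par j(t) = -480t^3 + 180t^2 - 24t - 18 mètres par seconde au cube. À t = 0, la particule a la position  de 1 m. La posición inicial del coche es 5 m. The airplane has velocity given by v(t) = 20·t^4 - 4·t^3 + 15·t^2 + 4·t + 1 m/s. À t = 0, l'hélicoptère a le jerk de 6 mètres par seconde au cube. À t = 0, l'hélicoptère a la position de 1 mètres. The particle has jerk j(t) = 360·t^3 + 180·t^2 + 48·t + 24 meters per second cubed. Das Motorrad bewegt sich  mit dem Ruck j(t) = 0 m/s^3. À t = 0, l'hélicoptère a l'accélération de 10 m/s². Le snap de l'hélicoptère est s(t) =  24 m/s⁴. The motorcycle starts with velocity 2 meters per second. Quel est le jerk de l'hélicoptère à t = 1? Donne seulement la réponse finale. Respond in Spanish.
La sacudida en t = 1 es j = 30.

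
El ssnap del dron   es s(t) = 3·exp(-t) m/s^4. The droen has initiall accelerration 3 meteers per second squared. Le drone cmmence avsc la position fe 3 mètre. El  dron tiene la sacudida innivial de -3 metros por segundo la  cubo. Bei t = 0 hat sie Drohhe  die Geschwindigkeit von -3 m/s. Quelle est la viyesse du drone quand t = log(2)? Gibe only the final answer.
La vitesse à t = log(2) est v = -3/2.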